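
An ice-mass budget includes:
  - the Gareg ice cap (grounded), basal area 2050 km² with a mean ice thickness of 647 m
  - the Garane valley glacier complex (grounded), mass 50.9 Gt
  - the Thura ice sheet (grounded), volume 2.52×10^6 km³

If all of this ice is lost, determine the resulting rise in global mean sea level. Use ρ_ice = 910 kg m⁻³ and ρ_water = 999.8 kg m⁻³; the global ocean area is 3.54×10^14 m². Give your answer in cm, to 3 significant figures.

≈ 648 cm

Gareg: ice volume = 2050 km² × 647 m = 1326 km³; 1326 × (910/999.8) = 1207 km³ of water.
Garane: 50.9 Gt = 5.090×10^13 kg; dividing by ρ_w = 999.8 kg m⁻³ gives 5.091×10^10 m³ of water.
Thura: 2.52×10^6 km³ × (910/999.8) = 2.294×10^6 km³ of water.
Total added water ≈ 2.295×10^15 m³ over 3.54×10^14 m² → Δh = 6.48 m = 648 cm.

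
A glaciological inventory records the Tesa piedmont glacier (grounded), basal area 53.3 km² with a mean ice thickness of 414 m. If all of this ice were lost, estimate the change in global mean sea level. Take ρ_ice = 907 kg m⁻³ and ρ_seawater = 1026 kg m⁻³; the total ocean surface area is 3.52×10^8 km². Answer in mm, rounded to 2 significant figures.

≈ 0.055 mm

Tesa: ice volume = 53.3 km² × 414 m = 22.07 km³; 22.07 × (907/1026) = 19.51 km³ of water.
Spread over 3.52×10^14 m² of ocean, Δh = 1.951×10^10 / 3.52×10^14 = 5.54×10^-5 m = 0.055 mm.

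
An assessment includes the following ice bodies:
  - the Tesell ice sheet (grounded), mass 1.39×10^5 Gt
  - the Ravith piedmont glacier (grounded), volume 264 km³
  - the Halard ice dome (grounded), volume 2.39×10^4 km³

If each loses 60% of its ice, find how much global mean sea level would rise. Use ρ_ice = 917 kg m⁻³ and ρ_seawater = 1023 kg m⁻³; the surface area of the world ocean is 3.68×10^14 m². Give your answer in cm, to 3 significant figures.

Tesell: 0.6 × 1.39×10^5 Gt = 8.340×10^16 kg; dividing by ρ_w = 1023 kg m⁻³ gives 8.152×10^13 m³ of water.
Ravith: 0.6 × 264 km³ × (917/1023) = 142.0 km³ of water.
Halard: 0.6 × 2.39×10^4 km³ × (917/1023) = 1.285×10^4 km³ of water.
Total added water ≈ 9.452×10^13 m³ over 3.68×10^14 m² → Δh = 0.257 m = 25.7 cm.

≈ 25.7 cm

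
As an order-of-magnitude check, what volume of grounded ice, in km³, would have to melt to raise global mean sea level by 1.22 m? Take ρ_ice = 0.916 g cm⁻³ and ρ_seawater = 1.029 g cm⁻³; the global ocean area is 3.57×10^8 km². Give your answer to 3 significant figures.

≈ 4.89×10^5 km³

Required water volume = Δh × A = 1.22 m × 3.57×10^14 m² = 4.355×10^14 m³ = 4.355×10^5 km³.
Ice volume = water volume × ρ_w/ρ_ice = 4.355×10^5 × 1029/916 = 4.89×10^5 km³.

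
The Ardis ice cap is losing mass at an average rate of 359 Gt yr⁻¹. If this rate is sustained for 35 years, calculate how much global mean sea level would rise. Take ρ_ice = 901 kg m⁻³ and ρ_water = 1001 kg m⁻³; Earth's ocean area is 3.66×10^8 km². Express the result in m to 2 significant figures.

Total mass lost = 359 Gt/yr × 35 yr = 1.256×10^4 Gt = 1.256×10^16 kg.
ρ_w = 1001 kg m⁻³, so water volume = 1.256×10^16 / 1001 = 1.255×10^13 m³.
Δh = 1.255×10^13 / 3.66×10^14 = 0.0343 m.

≈ 0.034 m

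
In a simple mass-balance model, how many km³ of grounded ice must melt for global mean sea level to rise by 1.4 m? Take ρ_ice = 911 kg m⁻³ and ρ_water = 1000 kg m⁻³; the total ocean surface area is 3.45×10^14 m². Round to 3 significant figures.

≈ 5.30×10^5 km³

Required water volume = Δh × A = 1.4 m × 3.45×10^14 m² = 4.830×10^14 m³ = 4.830×10^5 km³.
Ice volume = water volume × ρ_w/ρ_ice = 4.830×10^5 × 1000/911 = 5.30×10^5 km³.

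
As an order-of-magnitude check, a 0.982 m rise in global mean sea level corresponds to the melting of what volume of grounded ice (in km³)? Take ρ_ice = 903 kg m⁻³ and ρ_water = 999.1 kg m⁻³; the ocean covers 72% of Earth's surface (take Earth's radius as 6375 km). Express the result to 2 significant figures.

≈ 4.0×10^5 km³

Required water volume = Δh × A = 0.982 m × 3.68×10^14 m² = 3.611×10^14 m³ = 3.611×10^5 km³.
Ice volume = water volume × ρ_w/ρ_ice = 3.611×10^5 × 999.1/903 = 4.0×10^5 km³.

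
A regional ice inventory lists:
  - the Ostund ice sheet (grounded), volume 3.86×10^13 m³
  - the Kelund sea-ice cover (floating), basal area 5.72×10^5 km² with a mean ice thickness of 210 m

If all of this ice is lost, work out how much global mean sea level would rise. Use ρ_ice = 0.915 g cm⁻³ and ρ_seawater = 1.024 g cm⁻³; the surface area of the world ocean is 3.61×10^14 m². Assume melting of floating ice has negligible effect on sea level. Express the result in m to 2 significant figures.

≈ 0.096 m

Ostund: 3.86×10^13 m³ × (915/1024) = 3.449×10^13 m³ of water.
The Kelund sea-ice cover is floating and already displaces its own weight of water, so its melt adds essentially nothing to sea level.
Total added water ≈ 3.449×10^13 m³ over 3.61×10^14 m² → Δh = 0.0955 m.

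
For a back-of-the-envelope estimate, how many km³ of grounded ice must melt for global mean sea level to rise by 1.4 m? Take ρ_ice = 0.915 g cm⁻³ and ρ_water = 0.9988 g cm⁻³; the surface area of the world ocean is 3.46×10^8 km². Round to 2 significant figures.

Required water volume = Δh × A = 1.4 m × 3.46×10^14 m² = 4.844×10^14 m³ = 4.844×10^5 km³.
Ice volume = water volume × ρ_w/ρ_ice = 4.844×10^5 × 998.8/915 = 5.3×10^5 km³.

≈ 5.3×10^5 km³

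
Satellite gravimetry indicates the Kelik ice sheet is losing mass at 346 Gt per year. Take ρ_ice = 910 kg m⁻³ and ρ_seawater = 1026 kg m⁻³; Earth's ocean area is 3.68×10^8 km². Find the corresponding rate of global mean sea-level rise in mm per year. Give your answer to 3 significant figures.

ρ_w = 1026 kg m⁻³. Annual water volume added = 346 Gt / ρ_w = 3.460×10^14 kg / 1026 kg m⁻³ = 3.372×10^11 m³.
Δh per year = 3.372×10^11 / 3.68×10^14 = 9.16×10^-4 m = 0.916 mm.

≈ 0.916 mm/yr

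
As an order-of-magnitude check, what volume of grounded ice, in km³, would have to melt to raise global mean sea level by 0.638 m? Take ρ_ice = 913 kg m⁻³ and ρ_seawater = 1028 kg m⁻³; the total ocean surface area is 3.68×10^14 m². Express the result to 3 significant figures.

≈ 2.64×10^5 km³

Required water volume = Δh × A = 0.638 m × 3.68×10^14 m² = 2.348×10^14 m³ = 2.348×10^5 km³.
Ice volume = water volume × ρ_w/ρ_ice = 2.348×10^5 × 1028/913 = 2.64×10^5 km³.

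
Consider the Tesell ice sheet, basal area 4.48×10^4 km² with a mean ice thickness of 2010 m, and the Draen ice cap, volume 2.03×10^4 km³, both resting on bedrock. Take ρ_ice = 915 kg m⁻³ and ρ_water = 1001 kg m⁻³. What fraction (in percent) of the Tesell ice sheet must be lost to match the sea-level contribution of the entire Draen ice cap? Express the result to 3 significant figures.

Equal sea-level rise means equal mass of meltwater, i.e. equal mass of ice lost.
Ice mass of Draen: 1.857×10^16 kg; ice mass of Tesell: 8.239×10^16 kg.
Fraction required = 1.857×10^16 / 8.239×10^16 = 0.225 → 22.5 %.

≈ 22.5 %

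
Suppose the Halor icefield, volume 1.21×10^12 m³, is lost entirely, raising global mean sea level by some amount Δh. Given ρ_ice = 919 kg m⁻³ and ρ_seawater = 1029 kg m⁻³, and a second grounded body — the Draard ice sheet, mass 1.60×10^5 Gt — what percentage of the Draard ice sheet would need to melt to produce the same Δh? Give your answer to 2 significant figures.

Equal sea-level rise means equal mass of meltwater, i.e. equal mass of ice lost.
Ice mass of Halor: 1.112×10^15 kg; ice mass of Draard: 1.600×10^17 kg.
Fraction required = 1.112×10^15 / 1.600×10^17 = 6.95×10^-3 → 0.69 %.

≈ 0.69 %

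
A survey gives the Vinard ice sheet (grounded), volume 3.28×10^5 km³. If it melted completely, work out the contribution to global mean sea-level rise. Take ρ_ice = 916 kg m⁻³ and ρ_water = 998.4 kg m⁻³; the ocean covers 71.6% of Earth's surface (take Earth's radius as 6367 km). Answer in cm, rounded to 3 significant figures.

≈ 82.5 cm

Vinard: 3.28×10^5 km³ × (916/998.4) = 3.009×10^5 km³ of water.
Spread over 3.65×10^14 m² of ocean, Δh = 3.009×10^14 / 3.65×10^14 = 0.825 m = 82.5 cm.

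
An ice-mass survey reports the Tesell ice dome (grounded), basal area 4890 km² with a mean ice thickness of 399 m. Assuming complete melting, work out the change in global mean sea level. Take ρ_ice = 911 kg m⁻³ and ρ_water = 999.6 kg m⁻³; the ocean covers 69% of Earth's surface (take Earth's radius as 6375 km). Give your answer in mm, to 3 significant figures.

≈ 5.05 mm

Tesell: ice volume = 4890 km² × 399 m = 1951 km³; 1951 × (911/999.6) = 1778 km³ of water.
Spread over 3.52×10^14 m² of ocean, Δh = 1.778×10^12 / 3.52×10^14 = 5.05×10^-3 m = 5.05 mm.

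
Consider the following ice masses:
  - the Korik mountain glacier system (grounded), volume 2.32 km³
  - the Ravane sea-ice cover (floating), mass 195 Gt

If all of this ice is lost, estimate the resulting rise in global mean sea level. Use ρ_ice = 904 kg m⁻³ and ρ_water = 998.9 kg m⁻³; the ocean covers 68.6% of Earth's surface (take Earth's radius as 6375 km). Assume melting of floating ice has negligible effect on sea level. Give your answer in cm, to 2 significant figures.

≈ 6.0×10^-4 cm

Korik: 2.32 km³ × (904/998.9) = 2.100 km³ of water.
The Ravane sea-ice cover is floating and already displaces its own weight of water, so its melt adds essentially nothing to sea level.
Total added water ≈ 2.100×10^9 m³ over 3.50×10^14 m² → Δh = 5.99×10^-6 m = 6.0×10^-4 cm.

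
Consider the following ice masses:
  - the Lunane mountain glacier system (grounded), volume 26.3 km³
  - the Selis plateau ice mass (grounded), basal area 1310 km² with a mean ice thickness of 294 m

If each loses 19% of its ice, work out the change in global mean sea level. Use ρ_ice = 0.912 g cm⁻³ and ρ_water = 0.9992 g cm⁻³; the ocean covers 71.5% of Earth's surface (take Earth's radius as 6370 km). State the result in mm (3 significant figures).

≈ 0.196 mm

Lunane: 0.19 × 26.3 km³ × (912/999.2) = 4.561 km³ of water.
Selis: ice volume = 1310 km² × 294 m = 385.1 km³; 0.19 × 385.1 × (912/999.2) = 66.79 km³ of water.
Total added water ≈ 7.135×10^10 m³ over 3.65×10^14 m² → Δh = 1.96×10^-4 m = 0.196 mm.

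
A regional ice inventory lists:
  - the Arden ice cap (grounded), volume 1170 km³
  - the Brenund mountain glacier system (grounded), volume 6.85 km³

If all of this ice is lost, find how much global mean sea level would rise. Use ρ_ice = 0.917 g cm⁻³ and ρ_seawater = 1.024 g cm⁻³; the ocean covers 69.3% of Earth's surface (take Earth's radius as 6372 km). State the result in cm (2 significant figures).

Arden: 1170 km³ × (917/1024) = 1048 km³ of water.
Brenund: 6.85 km³ × (917/1024) = 6.134 km³ of water.
Total added water ≈ 1.054×10^12 m³ over 3.54×10^14 m² → Δh = 2.98×10^-3 m = 0.30 cm.

≈ 0.30 cm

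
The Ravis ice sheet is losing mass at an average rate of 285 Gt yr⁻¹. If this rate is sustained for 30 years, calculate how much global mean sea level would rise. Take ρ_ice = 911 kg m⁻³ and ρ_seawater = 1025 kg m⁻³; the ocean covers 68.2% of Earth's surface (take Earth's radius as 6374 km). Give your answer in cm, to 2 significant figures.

≈ 2.4 cm

Total mass lost = 285 Gt/yr × 30 yr = 8550 Gt = 8.550×10^15 kg.
ρ_w = 1025 kg m⁻³, so water volume = 8.550×10^15 / 1025 = 8.341×10^12 m³.
Δh = 8.341×10^12 / 3.48×10^14 = 0.0240 m = 2.4 cm.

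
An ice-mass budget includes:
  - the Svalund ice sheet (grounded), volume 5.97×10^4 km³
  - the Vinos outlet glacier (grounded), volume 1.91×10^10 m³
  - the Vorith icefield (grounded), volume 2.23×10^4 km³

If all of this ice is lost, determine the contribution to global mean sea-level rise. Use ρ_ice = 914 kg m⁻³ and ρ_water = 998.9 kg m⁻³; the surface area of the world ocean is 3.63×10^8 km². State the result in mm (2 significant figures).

≈ 210 mm

Svalund: 5.97×10^4 km³ × (914/998.9) = 5.463×10^4 km³ of water.
Vinos: 1.91×10^10 m³ × (914/998.9) = 1.748×10^10 m³ of water.
Vorith: 2.23×10^4 km³ × (914/998.9) = 2.040×10^4 km³ of water.
Total added water ≈ 7.505×10^13 m³ over 3.63×10^14 m² → Δh = 0.207 m = 210 mm.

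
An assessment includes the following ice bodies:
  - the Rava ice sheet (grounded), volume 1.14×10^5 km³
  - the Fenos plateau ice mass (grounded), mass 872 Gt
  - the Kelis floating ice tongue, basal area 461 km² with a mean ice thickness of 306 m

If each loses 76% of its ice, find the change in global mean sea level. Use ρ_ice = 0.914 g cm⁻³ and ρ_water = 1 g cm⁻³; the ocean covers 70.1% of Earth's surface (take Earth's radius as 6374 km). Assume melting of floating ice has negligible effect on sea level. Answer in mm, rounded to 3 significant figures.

≈ 223 mm

Rava: 0.76 × 1.14×10^5 km³ × (914/1000) = 7.919×10^4 km³ of water.
Fenos: 0.76 × 872 Gt = 6.627×10^14 kg; dividing by ρ_w = 1 g cm⁻³ = 1000 kg m⁻³ gives 6.627×10^11 m³ of water.
The Kelis floating ice tongue is floating and already displaces its own weight of water, so its melt adds essentially nothing to sea level.
Total added water ≈ 7.985×10^13 m³ over 3.58×10^14 m² → Δh = 0.223 m = 223 mm.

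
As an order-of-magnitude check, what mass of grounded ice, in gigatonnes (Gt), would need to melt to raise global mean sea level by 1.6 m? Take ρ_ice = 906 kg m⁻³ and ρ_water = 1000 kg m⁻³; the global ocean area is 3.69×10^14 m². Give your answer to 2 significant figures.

≈ 5.9×10^5 Gt

Required water volume = Δh × A = 1.6 m × 3.69×10^14 m² = 5.904×10^14 m³.
ρ_w = 1000 kg m⁻³, so the mass of water = 5.904×10^14 m³ × 1000 kg m⁻³ = 5.904×10^17 kg = 5.9×10^5 Gt (and the same mass of ice, by conservation).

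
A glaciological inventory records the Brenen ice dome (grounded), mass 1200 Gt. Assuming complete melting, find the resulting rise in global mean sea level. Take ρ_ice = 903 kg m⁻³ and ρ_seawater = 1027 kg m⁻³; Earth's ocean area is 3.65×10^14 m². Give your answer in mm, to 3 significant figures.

≈ 3.20 mm

Brenen: 1200 Gt = 1.200×10^15 kg; dividing by ρ_w = 1027 kg m⁻³ gives 1.168×10^12 m³ of water.
Spread over 3.65×10^14 m² of ocean, Δh = 1.168×10^12 / 3.65×10^14 = 3.20×10^-3 m = 3.20 mm.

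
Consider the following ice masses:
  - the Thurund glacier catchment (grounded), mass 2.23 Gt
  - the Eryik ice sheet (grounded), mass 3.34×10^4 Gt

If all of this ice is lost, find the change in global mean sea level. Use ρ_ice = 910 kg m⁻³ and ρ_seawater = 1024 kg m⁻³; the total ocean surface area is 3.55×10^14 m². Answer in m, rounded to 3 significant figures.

≈ 0.0919 m

Thurund: 2.23 Gt = 2.230×10^12 kg; dividing by ρ_w = 1024 kg m⁻³ gives 2.178×10^9 m³ of water.
Eryik: 3.34×10^4 Gt = 3.340×10^16 kg; dividing by ρ_w = 1024 kg m⁻³ gives 3.262×10^13 m³ of water.
Total added water ≈ 3.262×10^13 m³ over 3.55×10^14 m² → Δh = 0.0919 m.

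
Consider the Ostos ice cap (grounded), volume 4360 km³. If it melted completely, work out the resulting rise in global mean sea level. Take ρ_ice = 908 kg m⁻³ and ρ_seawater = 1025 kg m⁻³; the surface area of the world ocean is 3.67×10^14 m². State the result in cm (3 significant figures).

Ostos: 4360 km³ × (908/1025) = 3862 km³ of water.
Spread over 3.67×10^14 m² of ocean, Δh = 3.862×10^12 / 3.67×10^14 = 0.0105 m = 1.05 cm.

≈ 1.05 cm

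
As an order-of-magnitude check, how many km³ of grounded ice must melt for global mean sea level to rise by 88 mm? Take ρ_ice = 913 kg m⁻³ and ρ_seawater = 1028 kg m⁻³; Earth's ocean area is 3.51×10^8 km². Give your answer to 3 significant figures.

≈ 3.48×10^4 km³

Required water volume = Δh × A = 0.088 m × 3.51×10^14 m² = 3.089×10^13 m³ = 3.089×10^4 km³.
Ice volume = water volume × ρ_w/ρ_ice = 3.089×10^4 × 1028/913 = 3.48×10^4 km³.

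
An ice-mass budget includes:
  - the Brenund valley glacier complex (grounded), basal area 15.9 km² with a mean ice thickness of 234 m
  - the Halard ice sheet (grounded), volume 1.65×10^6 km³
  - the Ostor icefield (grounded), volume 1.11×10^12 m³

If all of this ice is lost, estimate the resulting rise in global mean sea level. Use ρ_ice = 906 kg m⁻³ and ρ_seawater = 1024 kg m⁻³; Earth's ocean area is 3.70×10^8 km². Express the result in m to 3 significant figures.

≈ 3.95 m

Brenund: ice volume = 15.9 km² × 234 m = 3.721 km³; 3.721 × (906/1024) = 3.292 km³ of water.
Halard: 1.65×10^6 km³ × (906/1024) = 1.460×10^6 km³ of water.
Ostor: 1.11×10^12 m³ × (906/1024) = 9.821×10^11 m³ of water.
Total added water ≈ 1.461×10^15 m³ over 3.70×10^14 m² → Δh = 3.95 m.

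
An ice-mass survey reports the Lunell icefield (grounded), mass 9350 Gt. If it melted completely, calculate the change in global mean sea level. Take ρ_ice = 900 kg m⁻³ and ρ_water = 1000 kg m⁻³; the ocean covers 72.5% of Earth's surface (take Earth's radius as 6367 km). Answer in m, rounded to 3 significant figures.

Lunell: 9350 Gt = 9.350×10^15 kg; dividing by ρ_w = 1000 kg m⁻³ gives 9.350×10^12 m³ of water.
Spread over 3.69×10^14 m² of ocean, Δh = 9.350×10^12 / 3.69×10^14 = 0.0253 m.

≈ 0.0253 m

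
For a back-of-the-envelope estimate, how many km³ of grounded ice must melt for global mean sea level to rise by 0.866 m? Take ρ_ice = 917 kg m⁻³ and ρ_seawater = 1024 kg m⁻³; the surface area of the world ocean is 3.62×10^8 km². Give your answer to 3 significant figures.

≈ 3.50×10^5 km³

Required water volume = Δh × A = 0.866 m × 3.62×10^14 m² = 3.135×10^14 m³ = 3.135×10^5 km³.
Ice volume = water volume × ρ_w/ρ_ice = 3.135×10^5 × 1024/917 = 3.50×10^5 km³.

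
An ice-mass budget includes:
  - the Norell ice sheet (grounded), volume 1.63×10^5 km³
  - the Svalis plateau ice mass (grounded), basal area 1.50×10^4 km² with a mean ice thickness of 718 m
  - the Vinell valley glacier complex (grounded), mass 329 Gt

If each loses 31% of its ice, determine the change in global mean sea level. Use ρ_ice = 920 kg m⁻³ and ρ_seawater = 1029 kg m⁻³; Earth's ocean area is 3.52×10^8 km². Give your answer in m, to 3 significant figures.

≈ 0.137 m

Norell: 0.31 × 1.63×10^5 km³ × (920/1029) = 4.518×10^4 km³ of water.
Svalis: ice volume = 1.50×10^4 km² × 718 m = 1.077×10^4 km³; 0.31 × 1.077×10^4 × (920/1029) = 2985 km³ of water.
Vinell: 0.31 × 329 Gt = 1.020×10^14 kg; dividing by ρ_w = 1029 kg m⁻³ gives 9.912×10^10 m³ of water.
Total added water ≈ 4.826×10^13 m³ over 3.52×10^14 m² → Δh = 0.137 m.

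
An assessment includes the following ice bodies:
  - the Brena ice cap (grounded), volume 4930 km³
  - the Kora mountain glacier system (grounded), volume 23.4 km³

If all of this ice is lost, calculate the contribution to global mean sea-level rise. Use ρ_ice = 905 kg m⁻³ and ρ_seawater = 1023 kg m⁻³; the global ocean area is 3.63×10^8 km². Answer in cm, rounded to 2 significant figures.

≈ 1.2 cm

Brena: 4930 km³ × (905/1023) = 4361 km³ of water.
Kora: 23.4 km³ × (905/1023) = 20.70 km³ of water.
Total added water ≈ 4.382×10^12 m³ over 3.63×10^14 m² → Δh = 0.0121 m = 1.2 cm.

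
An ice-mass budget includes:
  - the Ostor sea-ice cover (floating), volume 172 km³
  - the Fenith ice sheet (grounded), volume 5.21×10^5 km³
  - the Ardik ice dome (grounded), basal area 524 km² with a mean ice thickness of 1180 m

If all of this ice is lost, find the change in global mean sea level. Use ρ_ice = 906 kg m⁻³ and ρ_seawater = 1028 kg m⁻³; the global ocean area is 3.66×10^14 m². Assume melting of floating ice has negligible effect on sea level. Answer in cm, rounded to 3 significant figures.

The Ostor sea-ice cover is floating and already displaces its own weight of water, so its melt adds essentially nothing to sea level.
Fenith: 5.21×10^5 km³ × (906/1028) = 4.592×10^5 km³ of water.
Ardik: ice volume = 524 km² × 1180 m = 618.3 km³; 618.3 × (906/1028) = 544.9 km³ of water.
Total added water ≈ 4.597×10^14 m³ over 3.66×10^14 m² → Δh = 1.26 m = 126 cm.

≈ 126 cm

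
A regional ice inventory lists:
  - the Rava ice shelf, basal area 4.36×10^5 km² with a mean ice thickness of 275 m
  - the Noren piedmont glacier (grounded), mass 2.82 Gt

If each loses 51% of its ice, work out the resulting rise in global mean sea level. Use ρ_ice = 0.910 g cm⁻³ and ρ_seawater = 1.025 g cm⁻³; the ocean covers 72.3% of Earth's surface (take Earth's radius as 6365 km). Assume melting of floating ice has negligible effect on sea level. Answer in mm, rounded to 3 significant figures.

≈ 3.81×10^-3 mm

The Rava ice shelf is floating and already displaces its own weight of water, so its melt adds essentially nothing to sea level.
Noren: 0.51 × 2.82 Gt = 1.438×10^12 kg; dividing by ρ_w = 1.025 g cm⁻³ = 1025 kg m⁻³ gives 1.403×10^9 m³ of water.
Total added water ≈ 1.403×10^9 m³ over 3.68×10^14 m² → Δh = 3.81×10^-6 m = 3.81×10^-3 mm.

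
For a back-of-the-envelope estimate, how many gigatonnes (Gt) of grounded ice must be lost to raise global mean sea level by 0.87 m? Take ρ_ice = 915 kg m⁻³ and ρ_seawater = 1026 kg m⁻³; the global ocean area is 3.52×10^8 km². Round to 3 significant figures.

Required water volume = Δh × A = 0.87 m × 3.52×10^14 m² = 3.062×10^14 m³.
ρ_w = 1026 kg m⁻³, so the mass of water = 3.062×10^14 m³ × 1026 kg m⁻³ = 3.142×10^17 kg = 3.14×10^5 Gt (and the same mass of ice, by conservation).

≈ 3.14×10^5 Gt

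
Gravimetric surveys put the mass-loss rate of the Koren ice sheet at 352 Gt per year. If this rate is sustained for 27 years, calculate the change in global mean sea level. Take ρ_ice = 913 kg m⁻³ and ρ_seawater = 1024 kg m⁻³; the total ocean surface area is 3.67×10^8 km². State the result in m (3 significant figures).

Total mass lost = 352 Gt/yr × 27 yr = 9504 Gt = 9.504×10^15 kg.
ρ_w = 1024 kg m⁻³, so water volume = 9.504×10^15 / 1024 = 9.281×10^12 m³.
Δh = 9.281×10^12 / 3.67×10^14 = 0.0253 m.

≈ 0.0253 m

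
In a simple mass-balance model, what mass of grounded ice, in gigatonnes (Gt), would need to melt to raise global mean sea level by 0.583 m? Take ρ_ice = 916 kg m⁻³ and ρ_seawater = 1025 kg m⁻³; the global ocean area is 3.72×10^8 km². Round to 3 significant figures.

≈ 2.22×10^5 Gt

Required water volume = Δh × A = 0.583 m × 3.72×10^14 m² = 2.169×10^14 m³.
ρ_w = 1025 kg m⁻³, so the mass of water = 2.169×10^14 m³ × 1025 kg m⁻³ = 2.223×10^17 kg = 2.22×10^5 Gt (and the same mass of ice, by conservation).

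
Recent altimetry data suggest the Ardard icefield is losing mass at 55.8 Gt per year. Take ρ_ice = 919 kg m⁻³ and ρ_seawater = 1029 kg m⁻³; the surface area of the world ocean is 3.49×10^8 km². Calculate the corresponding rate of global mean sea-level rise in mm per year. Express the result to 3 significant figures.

ρ_w = 1029 kg m⁻³. Annual water volume added = 55.8 Gt / ρ_w = 5.580×10^13 kg / 1029 kg m⁻³ = 5.423×10^10 m³.
Δh per year = 5.423×10^10 / 3.49×10^14 = 1.55×10^-4 m = 0.155 mm.

≈ 0.155 mm/yr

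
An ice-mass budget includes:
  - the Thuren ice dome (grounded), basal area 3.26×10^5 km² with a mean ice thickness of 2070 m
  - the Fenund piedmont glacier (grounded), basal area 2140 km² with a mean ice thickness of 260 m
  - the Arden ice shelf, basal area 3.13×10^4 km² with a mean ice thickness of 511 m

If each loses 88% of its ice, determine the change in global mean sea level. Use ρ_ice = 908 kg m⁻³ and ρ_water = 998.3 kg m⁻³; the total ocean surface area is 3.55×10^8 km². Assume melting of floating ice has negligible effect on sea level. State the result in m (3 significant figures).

Thuren: ice volume = 3.26×10^5 km² × 2070 m = 6.748×10^5 km³; 0.88 × 6.748×10^5 × (908/998.3) = 5.401×10^5 km³ of water.
Fenund: ice volume = 2140 km² × 260 m = 556.4 km³; 0.88 × 556.4 × (908/998.3) = 445.3 km³ of water.
The Arden ice shelf is floating and already displaces its own weight of water, so its melt adds essentially nothing to sea level.
Total added water ≈ 5.406×10^14 m³ over 3.55×10^14 m² → Δh = 1.52 m.

≈ 1.52 m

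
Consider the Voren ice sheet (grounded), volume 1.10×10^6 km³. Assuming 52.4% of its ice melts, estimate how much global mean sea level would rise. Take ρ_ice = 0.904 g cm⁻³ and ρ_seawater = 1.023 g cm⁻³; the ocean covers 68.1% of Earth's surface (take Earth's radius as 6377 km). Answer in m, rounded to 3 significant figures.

Voren: 0.524 × 1.10×10^6 km³ × (904/1023) = 5.094×10^5 km³ of water.
Spread over 3.48×10^14 m² of ocean, Δh = 5.094×10^14 / 3.48×10^14 = 1.46 m.

≈ 1.46 m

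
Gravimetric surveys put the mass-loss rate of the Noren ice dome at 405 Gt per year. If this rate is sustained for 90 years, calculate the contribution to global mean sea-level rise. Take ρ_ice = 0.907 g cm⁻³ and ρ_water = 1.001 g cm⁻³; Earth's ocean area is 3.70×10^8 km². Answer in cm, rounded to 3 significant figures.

Total mass lost = 405 Gt/yr × 90 yr = 3.645×10^4 Gt = 3.645×10^16 kg.
ρ_w = 1.001 g cm⁻³ = 1001 kg m⁻³, so water volume = 3.645×10^16 / 1001 = 3.641×10^13 m³.
Δh = 3.641×10^13 / 3.70×10^14 = 0.0984 m = 9.84 cm.

≈ 9.84 cm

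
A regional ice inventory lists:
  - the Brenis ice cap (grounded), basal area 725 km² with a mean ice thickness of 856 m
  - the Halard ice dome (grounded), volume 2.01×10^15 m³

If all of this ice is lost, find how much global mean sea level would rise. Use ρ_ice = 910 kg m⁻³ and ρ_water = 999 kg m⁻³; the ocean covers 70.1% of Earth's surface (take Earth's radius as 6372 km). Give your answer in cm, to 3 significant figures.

≈ 512 cm

Brenis: ice volume = 725 km² × 856 m = 620.6 km³; 620.6 × (910/999) = 565.3 km³ of water.
Halard: 2.01×10^15 m³ × (910/999) = 1.831×10^15 m³ of water.
Total added water ≈ 1.831×10^15 m³ over 3.58×10^14 m² → Δh = 5.12 m = 512 cm.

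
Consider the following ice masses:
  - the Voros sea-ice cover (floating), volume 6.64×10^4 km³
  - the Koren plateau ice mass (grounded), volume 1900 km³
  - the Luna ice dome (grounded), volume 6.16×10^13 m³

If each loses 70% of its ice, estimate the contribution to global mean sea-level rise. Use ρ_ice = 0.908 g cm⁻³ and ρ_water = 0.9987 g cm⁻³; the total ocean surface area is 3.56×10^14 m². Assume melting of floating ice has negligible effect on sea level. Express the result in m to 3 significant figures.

≈ 0.114 m

The Voros sea-ice cover is floating and already displaces its own weight of water, so its melt adds essentially nothing to sea level.
Koren: 0.7 × 1900 km³ × (908/998.7) = 1209 km³ of water.
Luna: 0.7 × 6.16×10^13 m³ × (908/998.7) = 3.920×10^13 m³ of water.
Total added water ≈ 4.041×10^13 m³ over 3.56×10^14 m² → Δh = 0.114 m.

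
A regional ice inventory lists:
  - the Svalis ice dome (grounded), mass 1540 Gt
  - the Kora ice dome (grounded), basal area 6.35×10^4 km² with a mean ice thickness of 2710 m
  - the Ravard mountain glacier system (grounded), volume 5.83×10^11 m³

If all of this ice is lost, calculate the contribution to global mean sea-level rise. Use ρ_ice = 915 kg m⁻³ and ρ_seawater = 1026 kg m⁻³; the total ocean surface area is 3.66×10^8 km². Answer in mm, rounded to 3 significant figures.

Svalis: 1540 Gt = 1.540×10^15 kg; dividing by ρ_w = 1026 kg m⁻³ gives 1.501×10^12 m³ of water.
Kora: ice volume = 6.35×10^4 km² × 2710 m = 1.721×10^5 km³; 1.721×10^5 × (915/1026) = 1.535×10^5 km³ of water.
Ravard: 5.83×10^11 m³ × (915/1026) = 5.199×10^11 m³ of water.
Total added water ≈ 1.555×10^14 m³ over 3.66×10^14 m² → Δh = 0.425 m = 425 mm.

≈ 425 mm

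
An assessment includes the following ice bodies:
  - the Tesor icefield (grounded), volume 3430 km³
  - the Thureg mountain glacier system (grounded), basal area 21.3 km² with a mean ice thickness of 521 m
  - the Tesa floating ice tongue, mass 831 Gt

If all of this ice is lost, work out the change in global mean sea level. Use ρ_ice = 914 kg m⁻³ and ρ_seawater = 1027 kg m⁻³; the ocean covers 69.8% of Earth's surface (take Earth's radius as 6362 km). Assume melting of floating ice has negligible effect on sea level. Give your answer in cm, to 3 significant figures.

Tesor: 3430 km³ × (914/1027) = 3053 km³ of water.
Thureg: ice volume = 21.3 km² × 521 m = 11.10 km³; 11.10 × (914/1027) = 9.876 km³ of water.
The Tesa floating ice tongue is floating and already displaces its own weight of water, so its melt adds essentially nothing to sea level.
Total added water ≈ 3.062×10^12 m³ over 3.55×10^14 m² → Δh = 8.63×10^-3 m = 0.863 cm.

≈ 0.863 cm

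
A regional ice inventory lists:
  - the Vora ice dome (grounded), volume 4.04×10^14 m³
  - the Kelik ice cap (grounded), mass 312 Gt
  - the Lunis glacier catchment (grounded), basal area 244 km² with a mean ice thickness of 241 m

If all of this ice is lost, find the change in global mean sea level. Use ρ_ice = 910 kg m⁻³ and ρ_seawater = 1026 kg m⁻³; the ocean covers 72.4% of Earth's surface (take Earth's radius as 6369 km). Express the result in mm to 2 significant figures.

Vora: 4.04×10^14 m³ × (910/1026) = 3.583×10^14 m³ of water.
Kelik: 312 Gt = 3.120×10^14 kg; dividing by ρ_w = 1026 kg m⁻³ gives 3.041×10^11 m³ of water.
Lunis: ice volume = 244 km² × 241 m = 58.80 km³; 58.80 × (910/1026) = 52.16 km³ of water.
Total added water ≈ 3.587×10^14 m³ over 3.69×10^14 m² → Δh = 0.972 m = 970 mm.

≈ 970 mm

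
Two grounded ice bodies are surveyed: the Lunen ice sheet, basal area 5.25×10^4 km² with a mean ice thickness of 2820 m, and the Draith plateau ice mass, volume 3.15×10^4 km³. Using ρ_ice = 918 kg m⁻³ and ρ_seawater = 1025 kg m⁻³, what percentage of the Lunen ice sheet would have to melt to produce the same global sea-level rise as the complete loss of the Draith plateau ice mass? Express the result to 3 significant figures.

Equal sea-level rise means equal mass of meltwater, i.e. equal mass of ice lost.
Ice mass of Draith: 2.892×10^16 kg; ice mass of Lunen: 1.359×10^17 kg.
Fraction required = 2.892×10^16 / 1.359×10^17 = 0.213 → 21.3 %.

≈ 21.3 %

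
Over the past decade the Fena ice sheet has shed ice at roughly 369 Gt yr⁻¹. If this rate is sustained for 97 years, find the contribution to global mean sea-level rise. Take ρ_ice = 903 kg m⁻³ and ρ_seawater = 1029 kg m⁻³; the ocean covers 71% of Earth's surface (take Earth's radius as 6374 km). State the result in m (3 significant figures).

≈ 0.0960 m

Total mass lost = 369 Gt/yr × 97 yr = 3.579×10^4 Gt = 3.579×10^16 kg.
ρ_w = 1029 kg m⁻³, so water volume = 3.579×10^16 / 1029 = 3.478×10^13 m³.
Δh = 3.478×10^13 / 3.62×10^14 = 0.0960 m.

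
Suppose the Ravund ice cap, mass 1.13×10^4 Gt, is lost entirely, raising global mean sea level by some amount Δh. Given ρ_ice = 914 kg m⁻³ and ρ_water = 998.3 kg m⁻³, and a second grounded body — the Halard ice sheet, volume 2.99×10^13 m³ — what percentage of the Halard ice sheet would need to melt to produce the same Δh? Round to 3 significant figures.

≈ 41.3 %

Equal sea-level rise means equal mass of meltwater, i.e. equal mass of ice lost.
Ice mass of Ravund: 1.130×10^16 kg; ice mass of Halard: 2.733×10^16 kg.
Fraction required = 1.130×10^16 / 2.733×10^16 = 0.413 → 41.3 %.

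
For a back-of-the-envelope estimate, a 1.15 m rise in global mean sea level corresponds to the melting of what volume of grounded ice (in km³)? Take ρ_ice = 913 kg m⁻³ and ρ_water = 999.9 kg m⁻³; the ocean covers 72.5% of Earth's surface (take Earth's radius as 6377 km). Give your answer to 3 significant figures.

Required water volume = Δh × A = 1.15 m × 3.70×10^14 m² = 4.261×10^14 m³ = 4.261×10^5 km³.
Ice volume = water volume × ρ_w/ρ_ice = 4.261×10^5 × 999.9/913 = 4.67×10^5 km³.

≈ 4.67×10^5 km³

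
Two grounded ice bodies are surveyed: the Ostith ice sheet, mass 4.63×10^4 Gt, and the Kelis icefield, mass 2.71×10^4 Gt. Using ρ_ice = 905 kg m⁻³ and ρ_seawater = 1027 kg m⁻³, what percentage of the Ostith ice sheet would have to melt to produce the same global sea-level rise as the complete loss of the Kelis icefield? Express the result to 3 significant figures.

≈ 58.5 %

Equal sea-level rise means equal mass of meltwater, i.e. equal mass of ice lost.
Ice mass of Kelis: 2.710×10^16 kg; ice mass of Ostith: 4.630×10^16 kg.
Fraction required = 2.710×10^16 / 4.630×10^16 = 0.585 → 58.5 %.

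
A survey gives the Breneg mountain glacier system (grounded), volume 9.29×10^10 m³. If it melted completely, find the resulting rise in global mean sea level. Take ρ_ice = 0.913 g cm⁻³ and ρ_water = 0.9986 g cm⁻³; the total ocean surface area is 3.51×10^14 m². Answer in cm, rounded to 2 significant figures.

Breneg: 9.29×10^10 m³ × (913/998.6) = 8.494×10^10 m³ of water.
Spread over 3.51×10^14 m² of ocean, Δh = 8.494×10^10 / 3.51×10^14 = 2.42×10^-4 m = 0.024 cm.

≈ 0.024 cm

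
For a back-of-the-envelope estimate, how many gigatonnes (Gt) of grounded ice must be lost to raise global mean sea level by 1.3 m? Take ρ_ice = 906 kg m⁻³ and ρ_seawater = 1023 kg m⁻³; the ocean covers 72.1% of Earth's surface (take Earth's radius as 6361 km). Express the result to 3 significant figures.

Required water volume = Δh × A = 1.3 m × 3.67×10^14 m² = 4.766×10^14 m³.
ρ_w = 1023 kg m⁻³, so the mass of water = 4.766×10^14 m³ × 1023 kg m⁻³ = 4.875×10^17 kg = 4.88×10^5 Gt (and the same mass of ice, by conservation).

≈ 4.88×10^5 Gt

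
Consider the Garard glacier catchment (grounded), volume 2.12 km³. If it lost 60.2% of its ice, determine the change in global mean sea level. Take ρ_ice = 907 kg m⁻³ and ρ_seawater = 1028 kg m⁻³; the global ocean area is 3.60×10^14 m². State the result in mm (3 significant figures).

Garard: 0.602 × 2.12 km³ × (907/1028) = 1.126 km³ of water.
Spread over 3.60×10^14 m² of ocean, Δh = 1.126×10^9 / 3.60×10^14 = 3.13×10^-6 m = 3.13×10^-3 mm.

≈ 3.13×10^-3 mm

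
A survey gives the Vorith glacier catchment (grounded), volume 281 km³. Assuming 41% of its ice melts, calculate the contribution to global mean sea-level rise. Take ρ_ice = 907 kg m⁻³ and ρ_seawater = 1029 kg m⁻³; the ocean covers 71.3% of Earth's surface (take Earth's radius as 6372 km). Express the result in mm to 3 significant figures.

Vorith: 0.41 × 281 km³ × (907/1029) = 101.6 km³ of water.
Spread over 3.64×10^14 m² of ocean, Δh = 1.016×10^11 / 3.64×10^14 = 2.79×10^-4 m = 0.279 mm.

≈ 0.279 mm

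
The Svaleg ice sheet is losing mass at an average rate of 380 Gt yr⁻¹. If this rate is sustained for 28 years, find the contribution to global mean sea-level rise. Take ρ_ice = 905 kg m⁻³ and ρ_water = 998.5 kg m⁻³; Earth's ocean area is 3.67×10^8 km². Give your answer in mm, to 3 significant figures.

≈ 29.0 mm

Total mass lost = 380 Gt/yr × 28 yr = 1.064×10^4 Gt = 1.064×10^16 kg.
ρ_w = 998.5 kg m⁻³, so water volume = 1.064×10^16 / 998.5 = 1.066×10^13 m³.
Δh = 1.066×10^13 / 3.67×10^14 = 0.0290 m = 29.0 mm.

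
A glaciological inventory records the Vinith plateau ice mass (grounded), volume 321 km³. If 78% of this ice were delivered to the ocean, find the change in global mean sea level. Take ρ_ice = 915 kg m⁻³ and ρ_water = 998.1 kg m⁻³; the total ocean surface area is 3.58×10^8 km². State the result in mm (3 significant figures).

≈ 0.641 mm

Vinith: 0.78 × 321 km³ × (915/998.1) = 229.5 km³ of water.
Spread over 3.58×10^14 m² of ocean, Δh = 2.295×10^11 / 3.58×10^14 = 6.41×10^-4 m = 0.641 mm.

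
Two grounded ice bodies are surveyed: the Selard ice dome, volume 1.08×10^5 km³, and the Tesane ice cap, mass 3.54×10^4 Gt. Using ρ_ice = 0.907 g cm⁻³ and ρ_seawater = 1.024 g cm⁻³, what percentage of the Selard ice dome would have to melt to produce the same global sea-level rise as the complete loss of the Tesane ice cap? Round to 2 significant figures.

Equal sea-level rise means equal mass of meltwater, i.e. equal mass of ice lost.
Ice mass of Tesane: 3.540×10^16 kg; ice mass of Selard: 9.796×10^16 kg.
Fraction required = 3.540×10^16 / 9.796×10^16 = 0.361 → 36 %.

≈ 36 %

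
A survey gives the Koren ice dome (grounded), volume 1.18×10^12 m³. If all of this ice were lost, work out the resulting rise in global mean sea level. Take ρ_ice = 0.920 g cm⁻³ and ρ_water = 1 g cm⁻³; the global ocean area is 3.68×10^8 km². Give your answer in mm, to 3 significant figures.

Koren: 1.18×10^12 m³ × (920/1000) = 1.086×10^12 m³ of water.
Spread over 3.68×10^14 m² of ocean, Δh = 1.086×10^12 / 3.68×10^14 = 2.95×10^-3 m = 2.95 mm.

≈ 2.95 mm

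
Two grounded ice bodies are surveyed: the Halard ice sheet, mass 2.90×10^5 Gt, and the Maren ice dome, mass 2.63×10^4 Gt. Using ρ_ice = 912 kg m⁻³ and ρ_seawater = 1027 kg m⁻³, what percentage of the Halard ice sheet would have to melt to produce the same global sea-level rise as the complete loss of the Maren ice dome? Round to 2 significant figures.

≈ 9.1 %

Equal sea-level rise means equal mass of meltwater, i.e. equal mass of ice lost.
Ice mass of Maren: 2.630×10^16 kg; ice mass of Halard: 2.900×10^17 kg.
Fraction required = 2.630×10^16 / 2.900×10^17 = 0.0907 → 9.1 %.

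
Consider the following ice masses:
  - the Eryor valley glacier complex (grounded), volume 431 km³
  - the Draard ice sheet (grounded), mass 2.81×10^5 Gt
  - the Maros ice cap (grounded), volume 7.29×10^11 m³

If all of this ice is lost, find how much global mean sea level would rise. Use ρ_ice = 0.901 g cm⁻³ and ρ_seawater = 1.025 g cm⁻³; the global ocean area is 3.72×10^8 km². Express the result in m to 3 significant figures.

Eryor: 431 km³ × (901/1025) = 378.9 km³ of water.
Draard: 2.81×10^5 Gt = 2.810×10^17 kg; dividing by ρ_w = 1.025 g cm⁻³ = 1025 kg m⁻³ gives 2.741×10^14 m³ of water.
Maros: 7.29×10^11 m³ × (901/1025) = 6.408×10^11 m³ of water.
Total added water ≈ 2.752×10^14 m³ over 3.72×10^14 m² → Δh = 0.740 m.

≈ 0.740 m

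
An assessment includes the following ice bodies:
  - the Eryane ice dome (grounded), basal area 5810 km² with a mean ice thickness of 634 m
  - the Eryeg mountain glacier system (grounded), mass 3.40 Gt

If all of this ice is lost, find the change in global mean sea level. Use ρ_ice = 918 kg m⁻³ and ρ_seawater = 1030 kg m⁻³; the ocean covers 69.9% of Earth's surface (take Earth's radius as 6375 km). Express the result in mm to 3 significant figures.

Eryane: ice volume = 5810 km² × 634 m = 3684 km³; 3684 × (918/1030) = 3283 km³ of water.
Eryeg: 3.40 Gt = 3.400×10^12 kg; dividing by ρ_w = 1030 kg m⁻³ gives 3.301×10^9 m³ of water.
Total added water ≈ 3.286×10^12 m³ over 3.57×10^14 m² → Δh = 9.21×10^-3 m = 9.21 mm.

≈ 9.21 mm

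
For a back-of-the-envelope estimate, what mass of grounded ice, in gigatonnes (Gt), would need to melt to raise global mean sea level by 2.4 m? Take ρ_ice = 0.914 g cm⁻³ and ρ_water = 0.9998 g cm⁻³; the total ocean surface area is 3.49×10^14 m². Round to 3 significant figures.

Required water volume = Δh × A = 2.4 m × 3.49×10^14 m² = 8.376×10^14 m³.
ρ_w = 0.9998 g cm⁻³ = 999.8 kg m⁻³, so the mass of water = 8.376×10^14 m³ × 999.8 kg m⁻³ = 8.374×10^17 kg = 8.37×10^5 Gt (and the same mass of ice, by conservation).

≈ 8.37×10^5 Gt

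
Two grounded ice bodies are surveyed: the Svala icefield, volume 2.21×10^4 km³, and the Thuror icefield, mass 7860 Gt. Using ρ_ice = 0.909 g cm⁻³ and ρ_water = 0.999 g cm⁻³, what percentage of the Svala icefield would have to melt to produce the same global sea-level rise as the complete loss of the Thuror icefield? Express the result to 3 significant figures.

≈ 39.1 %

Equal sea-level rise means equal mass of meltwater, i.e. equal mass of ice lost.
Ice mass of Thuror: 7.860×10^15 kg; ice mass of Svala: 2.009×10^16 kg.
Fraction required = 7.860×10^15 / 2.009×10^16 = 0.391 → 39.1 %.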